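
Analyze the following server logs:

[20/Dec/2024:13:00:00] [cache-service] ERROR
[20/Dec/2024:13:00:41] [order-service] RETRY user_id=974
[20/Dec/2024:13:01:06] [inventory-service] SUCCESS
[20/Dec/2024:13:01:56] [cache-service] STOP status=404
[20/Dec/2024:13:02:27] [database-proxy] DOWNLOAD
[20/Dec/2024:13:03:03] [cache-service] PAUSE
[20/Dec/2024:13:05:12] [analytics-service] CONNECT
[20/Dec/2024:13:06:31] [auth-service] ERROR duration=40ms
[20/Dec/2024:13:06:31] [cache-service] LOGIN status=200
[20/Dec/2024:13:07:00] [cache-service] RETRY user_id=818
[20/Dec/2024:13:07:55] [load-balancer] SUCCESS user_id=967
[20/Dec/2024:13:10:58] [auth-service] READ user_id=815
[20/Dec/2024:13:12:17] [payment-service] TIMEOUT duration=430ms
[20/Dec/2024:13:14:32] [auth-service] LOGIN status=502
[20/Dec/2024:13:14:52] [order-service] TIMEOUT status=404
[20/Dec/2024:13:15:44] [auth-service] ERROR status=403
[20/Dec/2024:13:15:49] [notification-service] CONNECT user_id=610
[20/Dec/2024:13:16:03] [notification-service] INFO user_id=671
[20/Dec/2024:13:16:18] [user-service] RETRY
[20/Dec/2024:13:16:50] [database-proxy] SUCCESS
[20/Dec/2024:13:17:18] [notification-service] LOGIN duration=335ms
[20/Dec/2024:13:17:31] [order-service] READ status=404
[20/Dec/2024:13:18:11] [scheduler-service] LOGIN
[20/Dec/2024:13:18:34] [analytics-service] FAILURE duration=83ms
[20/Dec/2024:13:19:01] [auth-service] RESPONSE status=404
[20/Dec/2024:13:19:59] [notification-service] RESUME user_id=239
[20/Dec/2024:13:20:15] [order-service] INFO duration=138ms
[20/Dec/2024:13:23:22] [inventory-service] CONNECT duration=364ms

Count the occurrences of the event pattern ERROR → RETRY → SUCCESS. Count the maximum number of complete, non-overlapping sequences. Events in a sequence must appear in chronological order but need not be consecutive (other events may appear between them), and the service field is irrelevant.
3

To count sequences:

1. Look for pattern: ERROR → RETRY → SUCCESS
2. Greedily scan the log in chronological order, matching each sequence element in turn (ignoring service)
3. Each time the full pattern completes, increment the count and restart matching from the next event
4. Complete non-overlapping sequences found: 3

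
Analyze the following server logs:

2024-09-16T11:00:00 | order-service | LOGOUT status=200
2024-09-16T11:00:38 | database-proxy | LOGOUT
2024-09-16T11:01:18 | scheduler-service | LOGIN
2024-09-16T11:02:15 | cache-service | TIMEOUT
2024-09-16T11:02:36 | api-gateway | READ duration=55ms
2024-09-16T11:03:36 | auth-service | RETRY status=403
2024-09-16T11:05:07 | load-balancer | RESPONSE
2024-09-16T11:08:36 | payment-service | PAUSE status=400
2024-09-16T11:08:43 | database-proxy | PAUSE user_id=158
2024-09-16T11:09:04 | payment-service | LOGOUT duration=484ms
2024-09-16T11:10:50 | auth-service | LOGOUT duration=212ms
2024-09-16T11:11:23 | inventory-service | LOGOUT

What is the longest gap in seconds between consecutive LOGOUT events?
506

To find the longest gap:

1. Extract all LOGOUT events in chronological order
2. Calculate time differences between consecutive events
3. Find the maximum difference
4. Longest gap: 506 seconds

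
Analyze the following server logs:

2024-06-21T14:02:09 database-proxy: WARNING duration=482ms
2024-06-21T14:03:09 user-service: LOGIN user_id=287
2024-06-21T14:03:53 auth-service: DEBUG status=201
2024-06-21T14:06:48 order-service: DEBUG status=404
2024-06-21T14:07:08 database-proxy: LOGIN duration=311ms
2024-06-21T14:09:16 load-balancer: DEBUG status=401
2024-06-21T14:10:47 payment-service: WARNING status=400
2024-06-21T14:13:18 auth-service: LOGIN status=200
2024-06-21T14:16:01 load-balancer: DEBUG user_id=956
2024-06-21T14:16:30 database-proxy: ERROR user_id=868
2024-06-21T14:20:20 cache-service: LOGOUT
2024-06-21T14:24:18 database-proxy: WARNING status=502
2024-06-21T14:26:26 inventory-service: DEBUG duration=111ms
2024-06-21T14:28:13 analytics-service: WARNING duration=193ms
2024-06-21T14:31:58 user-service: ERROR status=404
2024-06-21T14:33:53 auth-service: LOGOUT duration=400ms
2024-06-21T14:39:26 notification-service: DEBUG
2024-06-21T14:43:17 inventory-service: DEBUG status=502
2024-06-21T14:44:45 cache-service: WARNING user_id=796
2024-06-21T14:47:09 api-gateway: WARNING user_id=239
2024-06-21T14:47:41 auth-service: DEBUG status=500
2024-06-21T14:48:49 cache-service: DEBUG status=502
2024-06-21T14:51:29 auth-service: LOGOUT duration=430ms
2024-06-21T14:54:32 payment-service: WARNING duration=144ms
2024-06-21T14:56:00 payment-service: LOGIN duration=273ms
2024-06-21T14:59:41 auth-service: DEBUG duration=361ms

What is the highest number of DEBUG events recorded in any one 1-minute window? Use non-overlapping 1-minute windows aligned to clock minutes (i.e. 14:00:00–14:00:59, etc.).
1

To find the burst window:

1. Divide the log period into non-overlapping 1-minute windows starting at 14:00
2. Count DEBUG events in each window
3. Find the window with maximum count
4. Maximum events in a window: 1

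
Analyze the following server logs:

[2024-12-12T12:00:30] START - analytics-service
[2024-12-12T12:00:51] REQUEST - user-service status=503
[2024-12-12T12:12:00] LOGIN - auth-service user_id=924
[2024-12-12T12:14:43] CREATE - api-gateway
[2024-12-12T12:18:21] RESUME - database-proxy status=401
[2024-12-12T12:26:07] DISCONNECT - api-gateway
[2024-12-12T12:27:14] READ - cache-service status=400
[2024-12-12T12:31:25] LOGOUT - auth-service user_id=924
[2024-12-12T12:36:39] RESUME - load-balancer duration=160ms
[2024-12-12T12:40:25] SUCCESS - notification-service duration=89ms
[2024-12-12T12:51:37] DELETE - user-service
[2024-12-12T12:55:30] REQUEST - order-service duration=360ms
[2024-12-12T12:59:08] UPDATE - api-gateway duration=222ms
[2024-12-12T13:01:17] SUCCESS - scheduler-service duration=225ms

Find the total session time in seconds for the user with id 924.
1165

To calculate session duration:

1. Find LOGIN event for user_id=924: 2024-12-12T12:12:00
2. Find LOGOUT event for user_id=924: 2024-12-12T12:31:25
3. Session duration: 2024-12-12T12:31:25 - 2024-12-12T12:12:00 = 1165 seconds (19 minutes)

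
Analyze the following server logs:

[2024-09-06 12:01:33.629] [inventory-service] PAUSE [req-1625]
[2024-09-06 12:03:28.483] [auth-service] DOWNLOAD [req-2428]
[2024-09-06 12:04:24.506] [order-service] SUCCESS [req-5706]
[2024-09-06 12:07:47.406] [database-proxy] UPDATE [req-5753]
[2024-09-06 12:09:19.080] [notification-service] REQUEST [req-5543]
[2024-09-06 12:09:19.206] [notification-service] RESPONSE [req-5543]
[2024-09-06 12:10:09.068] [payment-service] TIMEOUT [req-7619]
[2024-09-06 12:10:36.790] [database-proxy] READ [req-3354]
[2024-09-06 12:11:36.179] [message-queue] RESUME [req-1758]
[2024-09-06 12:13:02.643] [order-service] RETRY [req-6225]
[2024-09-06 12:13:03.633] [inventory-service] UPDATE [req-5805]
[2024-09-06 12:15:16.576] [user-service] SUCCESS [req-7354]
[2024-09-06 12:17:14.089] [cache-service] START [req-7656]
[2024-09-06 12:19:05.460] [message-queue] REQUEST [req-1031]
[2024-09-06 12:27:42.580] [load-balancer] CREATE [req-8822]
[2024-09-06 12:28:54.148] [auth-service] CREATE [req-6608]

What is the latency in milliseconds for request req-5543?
126

To calculate latency:

1. Find REQUEST with id req-5543: 2024-09-06 12:09:19.080
2. Find RESPONSE with id req-5543: 2024-09-06 12:09:19.206
3. Latency: 2024-09-06 12:09:19.206 - 2024-09-06 12:09:19.080 = 126ms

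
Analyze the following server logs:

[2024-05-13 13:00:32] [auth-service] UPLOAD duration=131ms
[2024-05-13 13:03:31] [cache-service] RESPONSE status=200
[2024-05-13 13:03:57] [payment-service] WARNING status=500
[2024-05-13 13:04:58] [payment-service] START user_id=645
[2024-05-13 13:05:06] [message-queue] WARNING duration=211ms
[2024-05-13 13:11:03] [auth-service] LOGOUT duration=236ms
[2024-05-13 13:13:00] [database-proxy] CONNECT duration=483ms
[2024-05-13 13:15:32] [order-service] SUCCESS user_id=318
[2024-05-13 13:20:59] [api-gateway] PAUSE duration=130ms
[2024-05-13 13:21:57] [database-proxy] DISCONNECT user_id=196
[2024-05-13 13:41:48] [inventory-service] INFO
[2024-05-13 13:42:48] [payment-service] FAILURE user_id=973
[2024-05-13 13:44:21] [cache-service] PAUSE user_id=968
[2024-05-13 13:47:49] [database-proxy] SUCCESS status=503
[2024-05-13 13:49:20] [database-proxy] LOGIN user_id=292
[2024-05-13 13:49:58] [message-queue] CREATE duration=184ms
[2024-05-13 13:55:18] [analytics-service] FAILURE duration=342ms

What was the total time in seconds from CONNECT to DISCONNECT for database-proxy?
537

To calculate state duration:

1. Find CONNECT event for database-proxy: 2024-05-13 13:13:00
2. Find DISCONNECT event for database-proxy: 2024-05-13 13:21:57
3. Calculate duration: 2024-05-13 13:21:57 - 2024-05-13 13:13:00 = 537 seconds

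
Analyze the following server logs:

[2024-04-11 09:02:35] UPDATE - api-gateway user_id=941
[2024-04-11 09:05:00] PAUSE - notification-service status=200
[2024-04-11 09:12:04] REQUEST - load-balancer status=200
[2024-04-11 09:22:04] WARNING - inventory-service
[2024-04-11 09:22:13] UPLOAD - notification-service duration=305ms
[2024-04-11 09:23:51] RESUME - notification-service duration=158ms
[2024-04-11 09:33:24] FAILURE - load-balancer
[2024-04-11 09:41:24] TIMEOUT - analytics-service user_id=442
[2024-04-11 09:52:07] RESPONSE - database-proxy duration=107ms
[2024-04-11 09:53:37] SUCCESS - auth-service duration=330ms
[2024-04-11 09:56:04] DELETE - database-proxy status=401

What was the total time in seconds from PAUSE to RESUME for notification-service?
1131

To calculate state duration:

1. Find PAUSE event for notification-service: 2024-04-11 09:05:00
2. Find RESUME event for notification-service: 2024-04-11 09:23:51
3. Calculate duration: 2024-04-11 09:23:51 - 2024-04-11 09:05:00 = 1131 seconds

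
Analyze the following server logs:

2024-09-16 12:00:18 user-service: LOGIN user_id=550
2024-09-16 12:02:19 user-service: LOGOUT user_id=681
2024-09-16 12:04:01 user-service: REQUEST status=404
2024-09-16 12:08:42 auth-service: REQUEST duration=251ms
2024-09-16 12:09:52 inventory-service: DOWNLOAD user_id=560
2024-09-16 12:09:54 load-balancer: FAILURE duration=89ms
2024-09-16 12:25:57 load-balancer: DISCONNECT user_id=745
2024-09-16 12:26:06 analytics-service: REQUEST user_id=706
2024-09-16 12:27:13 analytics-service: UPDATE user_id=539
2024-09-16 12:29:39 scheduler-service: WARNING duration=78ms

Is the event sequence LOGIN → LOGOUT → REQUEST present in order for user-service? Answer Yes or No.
Yes

To verify sequence order:

1. Find all events in sequence LOGIN → LOGOUT → REQUEST for user-service
2. Extract their timestamps
3. Check if timestamps are in ascending order
4. Result: Yes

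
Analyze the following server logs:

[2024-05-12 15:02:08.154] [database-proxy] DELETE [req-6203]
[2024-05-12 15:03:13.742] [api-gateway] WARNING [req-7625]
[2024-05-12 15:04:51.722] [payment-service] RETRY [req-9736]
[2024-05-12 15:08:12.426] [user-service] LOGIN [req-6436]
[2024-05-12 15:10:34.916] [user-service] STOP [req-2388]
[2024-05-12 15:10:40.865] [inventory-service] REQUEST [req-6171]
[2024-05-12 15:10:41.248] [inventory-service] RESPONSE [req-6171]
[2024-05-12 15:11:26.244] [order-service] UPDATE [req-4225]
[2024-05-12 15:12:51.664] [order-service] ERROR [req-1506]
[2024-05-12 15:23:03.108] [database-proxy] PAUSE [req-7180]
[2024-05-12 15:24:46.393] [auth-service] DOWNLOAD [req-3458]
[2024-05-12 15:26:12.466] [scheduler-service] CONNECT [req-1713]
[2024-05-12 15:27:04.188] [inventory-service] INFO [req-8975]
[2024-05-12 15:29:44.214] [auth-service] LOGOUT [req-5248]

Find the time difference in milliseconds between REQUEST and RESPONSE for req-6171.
383

To calculate latency:

1. Find REQUEST with id req-6171: 2024-05-12 15:10:40.865
2. Find RESPONSE with id req-6171: 2024-05-12 15:10:41.248
3. Latency: 2024-05-12 15:10:41.248 - 2024-05-12 15:10:40.865 = 383ms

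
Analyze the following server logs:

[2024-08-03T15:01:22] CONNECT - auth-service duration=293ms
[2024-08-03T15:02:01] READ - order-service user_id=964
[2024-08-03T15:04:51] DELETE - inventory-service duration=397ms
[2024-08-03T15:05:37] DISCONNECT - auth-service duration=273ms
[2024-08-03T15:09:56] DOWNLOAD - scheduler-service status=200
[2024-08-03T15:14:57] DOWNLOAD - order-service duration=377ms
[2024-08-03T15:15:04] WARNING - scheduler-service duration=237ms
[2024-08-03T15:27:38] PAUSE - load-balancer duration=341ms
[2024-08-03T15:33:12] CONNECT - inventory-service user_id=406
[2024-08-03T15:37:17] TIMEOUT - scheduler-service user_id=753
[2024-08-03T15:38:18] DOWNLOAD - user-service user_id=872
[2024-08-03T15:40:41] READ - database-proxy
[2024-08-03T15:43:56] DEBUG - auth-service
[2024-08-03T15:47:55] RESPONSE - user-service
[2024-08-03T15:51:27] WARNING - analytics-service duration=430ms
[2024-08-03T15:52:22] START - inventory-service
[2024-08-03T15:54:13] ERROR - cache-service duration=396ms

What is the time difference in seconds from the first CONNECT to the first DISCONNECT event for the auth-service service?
255

To find the time between events:

1. Locate the first CONNECT event for auth-service: 2024-08-03T15:01:22
2. Locate the first DISCONNECT event for auth-service: 2024-08-03T15:05:37
3. Calculate the difference: 2024-08-03T15:05:37 - 2024-08-03T15:01:22 = 255 seconds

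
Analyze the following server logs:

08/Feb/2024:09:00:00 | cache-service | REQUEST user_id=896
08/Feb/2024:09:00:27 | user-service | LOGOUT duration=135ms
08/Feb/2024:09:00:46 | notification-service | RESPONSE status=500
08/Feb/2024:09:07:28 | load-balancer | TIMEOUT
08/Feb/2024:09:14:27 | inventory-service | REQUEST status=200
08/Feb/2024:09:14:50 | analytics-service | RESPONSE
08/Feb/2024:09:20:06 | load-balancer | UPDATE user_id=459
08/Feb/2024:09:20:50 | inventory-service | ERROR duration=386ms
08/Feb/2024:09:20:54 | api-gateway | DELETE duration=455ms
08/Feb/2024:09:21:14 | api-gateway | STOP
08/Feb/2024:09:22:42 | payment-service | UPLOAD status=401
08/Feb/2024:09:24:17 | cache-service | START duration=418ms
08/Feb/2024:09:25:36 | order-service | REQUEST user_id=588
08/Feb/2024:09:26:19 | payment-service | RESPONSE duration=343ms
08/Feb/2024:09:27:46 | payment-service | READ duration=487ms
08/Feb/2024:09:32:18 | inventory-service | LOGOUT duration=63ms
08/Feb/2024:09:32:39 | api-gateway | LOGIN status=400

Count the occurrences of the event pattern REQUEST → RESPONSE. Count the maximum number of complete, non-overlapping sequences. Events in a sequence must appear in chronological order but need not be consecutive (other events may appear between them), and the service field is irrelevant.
3

To count sequences:

1. Look for pattern: REQUEST → RESPONSE
2. Greedily scan the log in chronological order, matching each sequence element in turn (ignoring service)
3. Each time the full pattern completes, increment the count and restart matching from the next event
4. Complete non-overlapping sequences found: 3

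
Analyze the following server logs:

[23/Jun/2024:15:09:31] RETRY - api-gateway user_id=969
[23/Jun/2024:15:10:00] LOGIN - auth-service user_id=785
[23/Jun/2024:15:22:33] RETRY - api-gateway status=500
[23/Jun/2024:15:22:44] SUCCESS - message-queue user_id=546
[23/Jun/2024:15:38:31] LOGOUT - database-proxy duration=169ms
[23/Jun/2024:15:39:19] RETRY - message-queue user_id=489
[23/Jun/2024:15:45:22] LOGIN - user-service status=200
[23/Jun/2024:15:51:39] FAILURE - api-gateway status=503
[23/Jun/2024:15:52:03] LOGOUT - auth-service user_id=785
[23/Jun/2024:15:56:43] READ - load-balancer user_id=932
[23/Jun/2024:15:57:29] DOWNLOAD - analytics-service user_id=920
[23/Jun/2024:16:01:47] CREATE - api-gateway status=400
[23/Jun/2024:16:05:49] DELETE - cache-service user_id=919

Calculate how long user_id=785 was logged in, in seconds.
2523

To calculate session duration:

1. Find LOGIN event for user_id=785: 23/Jun/2024:15:10:00
2. Find LOGOUT event for user_id=785: 23/Jun/2024:15:52:03
3. Session duration: 23/Jun/2024:15:52:03 - 23/Jun/2024:15:10:00 = 2523 seconds (42 minutes)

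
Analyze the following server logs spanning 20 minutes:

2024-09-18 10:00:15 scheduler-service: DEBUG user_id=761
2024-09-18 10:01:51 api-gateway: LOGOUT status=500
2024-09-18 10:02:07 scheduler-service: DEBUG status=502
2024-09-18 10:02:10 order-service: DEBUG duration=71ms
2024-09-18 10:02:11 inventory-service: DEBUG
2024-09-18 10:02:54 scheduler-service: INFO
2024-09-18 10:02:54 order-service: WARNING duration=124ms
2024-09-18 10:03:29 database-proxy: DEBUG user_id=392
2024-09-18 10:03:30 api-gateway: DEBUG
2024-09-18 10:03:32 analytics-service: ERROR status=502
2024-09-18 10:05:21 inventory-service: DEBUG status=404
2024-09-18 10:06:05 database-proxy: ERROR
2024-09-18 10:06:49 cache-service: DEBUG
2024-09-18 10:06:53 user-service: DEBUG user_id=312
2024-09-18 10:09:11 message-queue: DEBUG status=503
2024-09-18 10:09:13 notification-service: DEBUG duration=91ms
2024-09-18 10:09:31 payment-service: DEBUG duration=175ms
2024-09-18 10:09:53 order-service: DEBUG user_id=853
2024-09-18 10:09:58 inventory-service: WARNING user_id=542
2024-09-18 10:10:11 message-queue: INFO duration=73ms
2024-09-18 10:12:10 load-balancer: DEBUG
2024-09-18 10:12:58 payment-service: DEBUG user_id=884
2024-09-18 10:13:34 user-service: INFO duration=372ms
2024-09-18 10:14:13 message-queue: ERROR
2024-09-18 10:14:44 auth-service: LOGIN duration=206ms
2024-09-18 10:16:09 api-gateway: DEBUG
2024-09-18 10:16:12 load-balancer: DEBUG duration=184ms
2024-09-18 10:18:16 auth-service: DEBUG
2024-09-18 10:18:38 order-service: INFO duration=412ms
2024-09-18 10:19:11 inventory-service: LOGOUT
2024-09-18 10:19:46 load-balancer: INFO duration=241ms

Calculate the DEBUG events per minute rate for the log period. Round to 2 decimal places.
0.9

To calculate the rate:

1. Count total DEBUG events: 18
2. Total time period: 20 minutes
3. Rate = 18 / 20 = 0.9 events per minute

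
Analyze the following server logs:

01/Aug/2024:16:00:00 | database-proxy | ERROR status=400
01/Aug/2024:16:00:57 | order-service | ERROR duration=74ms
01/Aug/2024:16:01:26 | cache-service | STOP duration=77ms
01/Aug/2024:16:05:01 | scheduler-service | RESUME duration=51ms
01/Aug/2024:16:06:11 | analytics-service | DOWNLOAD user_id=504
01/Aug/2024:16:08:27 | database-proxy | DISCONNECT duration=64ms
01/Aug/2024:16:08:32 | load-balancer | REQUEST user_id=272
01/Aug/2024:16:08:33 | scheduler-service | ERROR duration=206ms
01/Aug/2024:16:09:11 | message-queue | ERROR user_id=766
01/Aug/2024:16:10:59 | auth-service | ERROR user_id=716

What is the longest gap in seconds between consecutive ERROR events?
456

To find the longest gap:

1. Extract all ERROR events in chronological order
2. Calculate time differences between consecutive events
3. Find the maximum difference
4. Longest gap: 456 seconds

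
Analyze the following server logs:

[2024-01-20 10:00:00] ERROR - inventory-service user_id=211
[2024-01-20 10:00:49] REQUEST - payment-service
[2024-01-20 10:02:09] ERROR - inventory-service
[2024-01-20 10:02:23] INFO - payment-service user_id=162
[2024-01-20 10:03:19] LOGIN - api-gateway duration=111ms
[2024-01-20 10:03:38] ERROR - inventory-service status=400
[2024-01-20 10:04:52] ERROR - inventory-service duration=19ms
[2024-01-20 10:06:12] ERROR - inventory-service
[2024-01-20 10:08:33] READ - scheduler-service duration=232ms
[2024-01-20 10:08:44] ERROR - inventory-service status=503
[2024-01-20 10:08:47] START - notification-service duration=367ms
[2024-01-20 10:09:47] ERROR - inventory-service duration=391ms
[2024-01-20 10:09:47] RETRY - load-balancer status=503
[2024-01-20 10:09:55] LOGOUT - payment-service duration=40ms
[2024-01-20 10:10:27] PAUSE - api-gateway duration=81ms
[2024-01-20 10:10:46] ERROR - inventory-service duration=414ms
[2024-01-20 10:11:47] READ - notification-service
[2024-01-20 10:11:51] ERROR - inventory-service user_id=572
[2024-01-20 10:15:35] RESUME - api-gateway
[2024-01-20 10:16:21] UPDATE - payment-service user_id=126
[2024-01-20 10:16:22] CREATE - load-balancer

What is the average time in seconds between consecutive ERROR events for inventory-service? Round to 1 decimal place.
88.9

To calculate average interval:

1. Find all ERROR events for inventory-service in order
2. Calculate time gaps between consecutive events
3. Compute mean of gaps: 711 / 8 = 88.9 seconds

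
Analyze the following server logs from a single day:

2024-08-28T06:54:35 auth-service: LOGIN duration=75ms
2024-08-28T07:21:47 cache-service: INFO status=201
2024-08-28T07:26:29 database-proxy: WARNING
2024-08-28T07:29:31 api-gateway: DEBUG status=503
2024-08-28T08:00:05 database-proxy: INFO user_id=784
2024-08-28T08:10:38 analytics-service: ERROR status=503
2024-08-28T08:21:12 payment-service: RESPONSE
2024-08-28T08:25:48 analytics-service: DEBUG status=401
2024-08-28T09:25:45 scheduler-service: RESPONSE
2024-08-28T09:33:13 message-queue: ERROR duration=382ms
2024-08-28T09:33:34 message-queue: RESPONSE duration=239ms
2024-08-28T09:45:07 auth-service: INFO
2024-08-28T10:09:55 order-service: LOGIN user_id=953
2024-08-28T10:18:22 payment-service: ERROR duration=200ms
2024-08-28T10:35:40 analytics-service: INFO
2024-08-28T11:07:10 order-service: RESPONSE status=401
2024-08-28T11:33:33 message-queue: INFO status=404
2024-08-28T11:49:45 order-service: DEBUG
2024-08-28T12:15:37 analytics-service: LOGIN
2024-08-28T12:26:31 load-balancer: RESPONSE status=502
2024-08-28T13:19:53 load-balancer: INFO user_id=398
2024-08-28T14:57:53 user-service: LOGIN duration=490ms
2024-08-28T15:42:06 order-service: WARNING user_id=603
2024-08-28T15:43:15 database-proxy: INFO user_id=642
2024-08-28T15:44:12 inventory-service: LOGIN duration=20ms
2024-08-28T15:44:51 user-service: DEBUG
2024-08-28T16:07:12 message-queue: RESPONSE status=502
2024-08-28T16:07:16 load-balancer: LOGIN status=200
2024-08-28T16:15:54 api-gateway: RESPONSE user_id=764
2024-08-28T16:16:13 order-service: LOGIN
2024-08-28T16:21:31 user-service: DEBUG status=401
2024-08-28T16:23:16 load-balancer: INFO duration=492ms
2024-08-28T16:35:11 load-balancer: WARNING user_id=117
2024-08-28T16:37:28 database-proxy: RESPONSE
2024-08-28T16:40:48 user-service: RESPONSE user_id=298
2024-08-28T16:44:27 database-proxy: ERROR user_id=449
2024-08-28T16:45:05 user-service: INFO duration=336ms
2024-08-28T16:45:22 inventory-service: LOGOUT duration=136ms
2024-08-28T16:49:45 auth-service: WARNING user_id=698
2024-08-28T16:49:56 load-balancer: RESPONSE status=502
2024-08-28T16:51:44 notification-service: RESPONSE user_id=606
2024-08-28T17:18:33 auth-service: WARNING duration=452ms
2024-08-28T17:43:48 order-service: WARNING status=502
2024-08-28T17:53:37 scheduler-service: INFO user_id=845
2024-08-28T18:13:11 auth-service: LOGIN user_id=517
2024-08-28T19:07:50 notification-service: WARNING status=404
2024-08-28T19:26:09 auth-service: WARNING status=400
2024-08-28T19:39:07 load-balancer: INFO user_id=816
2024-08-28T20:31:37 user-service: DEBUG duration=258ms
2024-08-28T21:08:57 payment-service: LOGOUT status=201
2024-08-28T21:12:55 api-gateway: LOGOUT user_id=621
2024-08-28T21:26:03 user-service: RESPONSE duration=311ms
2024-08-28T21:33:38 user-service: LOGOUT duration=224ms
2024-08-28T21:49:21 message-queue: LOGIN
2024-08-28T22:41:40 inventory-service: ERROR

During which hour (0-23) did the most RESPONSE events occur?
16

To find the peak hour:

1. Group all RESPONSE events by hour
2. Count events in each hour
3. Find hour with maximum count
4. Peak hour: 16 (with 6 events)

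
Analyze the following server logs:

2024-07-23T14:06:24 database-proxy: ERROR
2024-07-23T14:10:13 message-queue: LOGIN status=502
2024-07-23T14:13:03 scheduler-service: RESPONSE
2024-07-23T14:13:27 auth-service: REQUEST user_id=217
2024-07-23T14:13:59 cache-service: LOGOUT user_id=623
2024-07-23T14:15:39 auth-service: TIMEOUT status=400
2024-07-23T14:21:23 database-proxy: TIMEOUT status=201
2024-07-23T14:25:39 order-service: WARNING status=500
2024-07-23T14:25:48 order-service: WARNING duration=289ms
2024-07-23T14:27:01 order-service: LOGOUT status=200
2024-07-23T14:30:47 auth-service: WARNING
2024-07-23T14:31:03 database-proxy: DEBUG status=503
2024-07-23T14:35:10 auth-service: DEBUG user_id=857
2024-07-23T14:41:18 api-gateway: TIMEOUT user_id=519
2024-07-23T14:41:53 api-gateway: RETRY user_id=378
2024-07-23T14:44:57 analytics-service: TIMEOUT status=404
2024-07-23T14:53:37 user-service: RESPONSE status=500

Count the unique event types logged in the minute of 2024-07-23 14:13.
3

To count unique event types:

1. Filter events in the minute starting at 2024-07-23 14:13
2. Extract event types from matching entries
3. Count unique types: 3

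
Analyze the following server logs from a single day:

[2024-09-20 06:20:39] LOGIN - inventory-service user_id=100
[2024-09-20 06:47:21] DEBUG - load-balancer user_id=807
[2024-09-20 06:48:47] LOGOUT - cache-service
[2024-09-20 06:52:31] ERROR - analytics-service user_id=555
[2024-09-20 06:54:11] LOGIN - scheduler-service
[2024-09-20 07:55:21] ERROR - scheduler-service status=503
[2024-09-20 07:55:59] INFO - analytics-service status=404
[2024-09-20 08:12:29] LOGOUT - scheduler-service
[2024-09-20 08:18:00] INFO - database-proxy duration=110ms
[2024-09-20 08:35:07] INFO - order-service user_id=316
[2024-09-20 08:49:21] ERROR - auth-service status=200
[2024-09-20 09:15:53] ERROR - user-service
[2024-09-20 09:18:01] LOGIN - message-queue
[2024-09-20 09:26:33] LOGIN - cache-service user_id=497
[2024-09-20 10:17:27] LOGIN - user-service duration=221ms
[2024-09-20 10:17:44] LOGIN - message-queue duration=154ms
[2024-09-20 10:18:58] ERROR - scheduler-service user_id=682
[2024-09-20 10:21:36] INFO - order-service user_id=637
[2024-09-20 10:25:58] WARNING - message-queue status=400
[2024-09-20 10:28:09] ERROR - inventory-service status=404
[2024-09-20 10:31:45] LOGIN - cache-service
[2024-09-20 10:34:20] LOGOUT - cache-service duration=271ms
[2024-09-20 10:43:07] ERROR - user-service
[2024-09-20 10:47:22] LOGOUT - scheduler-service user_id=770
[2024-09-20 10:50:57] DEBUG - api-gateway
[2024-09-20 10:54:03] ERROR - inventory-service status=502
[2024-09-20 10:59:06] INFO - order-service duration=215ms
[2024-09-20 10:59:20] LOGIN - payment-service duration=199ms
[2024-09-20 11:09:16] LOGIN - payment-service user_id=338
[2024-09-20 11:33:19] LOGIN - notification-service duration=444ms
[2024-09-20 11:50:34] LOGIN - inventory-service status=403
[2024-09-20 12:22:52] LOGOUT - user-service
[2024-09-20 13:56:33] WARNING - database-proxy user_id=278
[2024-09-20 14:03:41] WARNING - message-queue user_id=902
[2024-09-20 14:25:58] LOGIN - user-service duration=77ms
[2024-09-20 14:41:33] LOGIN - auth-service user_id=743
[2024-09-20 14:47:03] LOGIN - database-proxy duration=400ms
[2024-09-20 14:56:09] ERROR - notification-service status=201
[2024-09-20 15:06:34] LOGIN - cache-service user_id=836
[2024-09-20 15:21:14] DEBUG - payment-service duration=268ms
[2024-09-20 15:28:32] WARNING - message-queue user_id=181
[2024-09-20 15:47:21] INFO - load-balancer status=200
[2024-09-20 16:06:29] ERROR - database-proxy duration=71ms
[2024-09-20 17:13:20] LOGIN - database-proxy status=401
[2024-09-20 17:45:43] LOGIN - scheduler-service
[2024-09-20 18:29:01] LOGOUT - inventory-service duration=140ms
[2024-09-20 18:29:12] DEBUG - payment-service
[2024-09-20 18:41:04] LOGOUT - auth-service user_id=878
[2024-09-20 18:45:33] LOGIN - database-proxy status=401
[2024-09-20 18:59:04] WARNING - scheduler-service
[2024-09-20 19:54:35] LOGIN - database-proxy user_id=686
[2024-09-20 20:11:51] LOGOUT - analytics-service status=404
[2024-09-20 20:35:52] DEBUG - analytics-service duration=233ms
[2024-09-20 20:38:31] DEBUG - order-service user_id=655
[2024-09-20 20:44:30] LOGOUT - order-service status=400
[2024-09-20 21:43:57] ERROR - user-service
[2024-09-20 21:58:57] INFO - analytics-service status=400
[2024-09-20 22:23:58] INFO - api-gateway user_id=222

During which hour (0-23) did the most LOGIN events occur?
10

To find the peak hour:

1. Group all LOGIN events by hour
2. Count events in each hour
3. Find hour with maximum count
4. Peak hour: 10 (with 4 events)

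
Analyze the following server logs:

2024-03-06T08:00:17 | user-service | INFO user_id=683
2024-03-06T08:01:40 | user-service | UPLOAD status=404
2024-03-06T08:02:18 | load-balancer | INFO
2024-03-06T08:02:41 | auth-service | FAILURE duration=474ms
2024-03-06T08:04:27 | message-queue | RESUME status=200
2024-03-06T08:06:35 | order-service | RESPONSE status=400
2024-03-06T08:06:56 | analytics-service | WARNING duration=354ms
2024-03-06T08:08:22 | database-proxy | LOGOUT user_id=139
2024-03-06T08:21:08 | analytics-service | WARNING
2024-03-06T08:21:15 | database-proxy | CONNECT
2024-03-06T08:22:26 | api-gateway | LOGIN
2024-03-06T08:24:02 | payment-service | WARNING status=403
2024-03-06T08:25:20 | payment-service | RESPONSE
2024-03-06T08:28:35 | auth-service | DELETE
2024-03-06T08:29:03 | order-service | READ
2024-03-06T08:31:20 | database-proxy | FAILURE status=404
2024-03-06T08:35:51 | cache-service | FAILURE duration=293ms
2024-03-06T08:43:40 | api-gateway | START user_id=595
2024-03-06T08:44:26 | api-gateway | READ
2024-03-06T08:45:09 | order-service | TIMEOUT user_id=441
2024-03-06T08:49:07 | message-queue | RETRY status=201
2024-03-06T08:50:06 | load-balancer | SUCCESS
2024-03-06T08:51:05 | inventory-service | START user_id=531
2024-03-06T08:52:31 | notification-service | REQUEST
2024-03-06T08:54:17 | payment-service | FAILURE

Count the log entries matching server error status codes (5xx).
0

To find matching entries:

1. Pattern to match: server error status codes (5xx)
2. Scan each log entry for the pattern
3. Count matches: 0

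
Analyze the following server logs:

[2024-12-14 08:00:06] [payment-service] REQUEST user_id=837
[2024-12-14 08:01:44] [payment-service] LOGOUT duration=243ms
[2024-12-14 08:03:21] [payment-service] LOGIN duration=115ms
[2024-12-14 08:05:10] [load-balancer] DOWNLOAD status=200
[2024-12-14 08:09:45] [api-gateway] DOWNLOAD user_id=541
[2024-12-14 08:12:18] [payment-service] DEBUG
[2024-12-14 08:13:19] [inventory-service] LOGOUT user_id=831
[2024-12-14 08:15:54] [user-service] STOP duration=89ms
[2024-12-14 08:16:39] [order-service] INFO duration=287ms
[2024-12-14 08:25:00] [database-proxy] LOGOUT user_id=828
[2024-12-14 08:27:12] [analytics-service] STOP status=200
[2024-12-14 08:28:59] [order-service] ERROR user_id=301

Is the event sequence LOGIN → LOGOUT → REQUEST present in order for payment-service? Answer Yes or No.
No

To verify sequence order:

1. Find all events in sequence LOGIN → LOGOUT → REQUEST for payment-service
2. Extract their timestamps
3. Check if timestamps are in ascending order
4. Result: No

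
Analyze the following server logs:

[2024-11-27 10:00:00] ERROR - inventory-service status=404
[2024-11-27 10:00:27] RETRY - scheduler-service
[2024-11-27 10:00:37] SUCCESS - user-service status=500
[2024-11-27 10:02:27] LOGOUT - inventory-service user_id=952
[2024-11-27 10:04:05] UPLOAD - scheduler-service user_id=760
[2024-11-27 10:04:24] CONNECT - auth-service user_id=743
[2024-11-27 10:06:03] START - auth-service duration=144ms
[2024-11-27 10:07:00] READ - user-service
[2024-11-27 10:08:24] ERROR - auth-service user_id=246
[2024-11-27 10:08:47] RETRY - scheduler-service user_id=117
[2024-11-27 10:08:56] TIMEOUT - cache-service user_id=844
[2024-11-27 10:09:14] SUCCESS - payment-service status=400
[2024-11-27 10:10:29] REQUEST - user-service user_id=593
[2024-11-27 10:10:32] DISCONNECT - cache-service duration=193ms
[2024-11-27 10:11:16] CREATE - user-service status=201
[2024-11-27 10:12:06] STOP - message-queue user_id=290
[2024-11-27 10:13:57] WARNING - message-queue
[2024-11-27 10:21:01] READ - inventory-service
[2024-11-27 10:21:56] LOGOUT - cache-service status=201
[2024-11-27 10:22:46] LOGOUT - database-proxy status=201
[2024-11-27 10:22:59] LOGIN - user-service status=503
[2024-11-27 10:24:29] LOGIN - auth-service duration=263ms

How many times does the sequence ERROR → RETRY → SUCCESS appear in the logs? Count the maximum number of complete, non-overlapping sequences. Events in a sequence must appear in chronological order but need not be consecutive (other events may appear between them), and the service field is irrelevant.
2

To count sequences:

1. Look for pattern: ERROR → RETRY → SUCCESS
2. Greedily scan the log in chronological order, matching each sequence element in turn (ignoring service)
3. Each time the full pattern completes, increment the count and restart matching from the next event
4. Complete non-overlapping sequences found: 2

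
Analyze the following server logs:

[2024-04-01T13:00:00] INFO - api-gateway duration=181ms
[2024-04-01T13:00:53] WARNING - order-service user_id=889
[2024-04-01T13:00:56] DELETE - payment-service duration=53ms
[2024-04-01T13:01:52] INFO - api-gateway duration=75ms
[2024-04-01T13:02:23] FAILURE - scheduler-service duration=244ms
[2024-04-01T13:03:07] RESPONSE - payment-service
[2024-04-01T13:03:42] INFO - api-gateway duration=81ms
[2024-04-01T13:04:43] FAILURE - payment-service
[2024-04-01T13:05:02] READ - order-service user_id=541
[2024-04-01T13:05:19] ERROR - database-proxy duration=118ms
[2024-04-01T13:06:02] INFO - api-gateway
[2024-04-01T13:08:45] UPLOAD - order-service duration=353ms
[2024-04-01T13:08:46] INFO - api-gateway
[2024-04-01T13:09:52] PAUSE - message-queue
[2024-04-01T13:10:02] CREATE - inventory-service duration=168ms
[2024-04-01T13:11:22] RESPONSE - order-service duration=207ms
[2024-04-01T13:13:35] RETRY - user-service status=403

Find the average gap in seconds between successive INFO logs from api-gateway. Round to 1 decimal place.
131.5

To calculate average interval:

1. Find all INFO events for api-gateway in order
2. Calculate time gaps between consecutive events
3. Compute mean of gaps: 526 / 4 = 131.5 seconds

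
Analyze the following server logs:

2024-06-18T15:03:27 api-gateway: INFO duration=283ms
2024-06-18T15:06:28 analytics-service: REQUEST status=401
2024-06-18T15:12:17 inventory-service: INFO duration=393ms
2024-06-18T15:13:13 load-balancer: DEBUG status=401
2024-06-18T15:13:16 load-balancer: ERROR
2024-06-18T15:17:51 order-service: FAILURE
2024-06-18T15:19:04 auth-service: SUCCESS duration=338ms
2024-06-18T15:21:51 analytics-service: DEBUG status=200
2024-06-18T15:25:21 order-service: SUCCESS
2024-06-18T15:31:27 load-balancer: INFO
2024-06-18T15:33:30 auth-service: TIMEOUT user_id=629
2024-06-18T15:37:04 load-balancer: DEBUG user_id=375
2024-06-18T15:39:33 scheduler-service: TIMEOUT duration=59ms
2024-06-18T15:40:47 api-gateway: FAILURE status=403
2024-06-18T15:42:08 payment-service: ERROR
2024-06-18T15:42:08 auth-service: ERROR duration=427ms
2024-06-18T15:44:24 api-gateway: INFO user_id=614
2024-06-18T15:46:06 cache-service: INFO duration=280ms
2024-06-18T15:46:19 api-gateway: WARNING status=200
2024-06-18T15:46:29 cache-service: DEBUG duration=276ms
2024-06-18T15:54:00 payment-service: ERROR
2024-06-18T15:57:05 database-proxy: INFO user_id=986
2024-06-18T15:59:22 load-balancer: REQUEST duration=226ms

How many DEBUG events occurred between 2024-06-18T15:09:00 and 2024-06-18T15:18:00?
1

To count events in the time window:

1. Window boundaries: 2024-06-18T15:09:00 to 2024-06-18T15:18:00
2. Filter for DEBUG events within this window
3. Count matching events: 1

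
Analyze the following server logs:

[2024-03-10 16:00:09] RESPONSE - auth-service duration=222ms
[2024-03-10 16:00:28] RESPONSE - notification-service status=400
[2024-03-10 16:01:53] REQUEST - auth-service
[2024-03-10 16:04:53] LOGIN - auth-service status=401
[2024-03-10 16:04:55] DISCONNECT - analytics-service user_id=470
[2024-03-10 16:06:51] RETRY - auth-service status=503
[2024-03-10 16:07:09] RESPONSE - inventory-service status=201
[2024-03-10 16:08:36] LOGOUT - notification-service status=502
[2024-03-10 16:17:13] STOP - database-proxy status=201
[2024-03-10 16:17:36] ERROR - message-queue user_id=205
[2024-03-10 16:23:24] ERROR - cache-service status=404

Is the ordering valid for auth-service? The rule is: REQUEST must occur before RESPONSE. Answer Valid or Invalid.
Invalid

To validate ordering:

1. Required order: REQUEST → RESPONSE
2. Rule: REQUEST must occur before RESPONSE
3. Check actual order of events for auth-service
4. Result: Invalid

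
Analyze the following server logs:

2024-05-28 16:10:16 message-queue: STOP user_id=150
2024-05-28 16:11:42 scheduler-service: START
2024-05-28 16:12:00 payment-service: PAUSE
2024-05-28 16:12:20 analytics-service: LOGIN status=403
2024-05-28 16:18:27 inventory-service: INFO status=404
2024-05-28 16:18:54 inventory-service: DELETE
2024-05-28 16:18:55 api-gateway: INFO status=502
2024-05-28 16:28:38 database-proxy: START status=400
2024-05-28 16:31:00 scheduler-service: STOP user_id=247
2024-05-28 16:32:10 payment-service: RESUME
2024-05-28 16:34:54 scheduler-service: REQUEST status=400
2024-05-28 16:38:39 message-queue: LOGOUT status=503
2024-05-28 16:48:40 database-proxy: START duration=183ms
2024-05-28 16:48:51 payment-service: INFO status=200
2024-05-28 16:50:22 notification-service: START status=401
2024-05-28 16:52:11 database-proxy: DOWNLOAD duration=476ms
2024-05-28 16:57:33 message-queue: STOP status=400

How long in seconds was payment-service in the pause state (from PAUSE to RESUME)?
1210

To calculate state duration:

1. Find PAUSE event for payment-service: 2024-05-28 16:12:00
2. Find RESUME event for payment-service: 2024-05-28 16:32:10
3. Calculate duration: 2024-05-28 16:32:10 - 2024-05-28 16:12:00 = 1210 seconds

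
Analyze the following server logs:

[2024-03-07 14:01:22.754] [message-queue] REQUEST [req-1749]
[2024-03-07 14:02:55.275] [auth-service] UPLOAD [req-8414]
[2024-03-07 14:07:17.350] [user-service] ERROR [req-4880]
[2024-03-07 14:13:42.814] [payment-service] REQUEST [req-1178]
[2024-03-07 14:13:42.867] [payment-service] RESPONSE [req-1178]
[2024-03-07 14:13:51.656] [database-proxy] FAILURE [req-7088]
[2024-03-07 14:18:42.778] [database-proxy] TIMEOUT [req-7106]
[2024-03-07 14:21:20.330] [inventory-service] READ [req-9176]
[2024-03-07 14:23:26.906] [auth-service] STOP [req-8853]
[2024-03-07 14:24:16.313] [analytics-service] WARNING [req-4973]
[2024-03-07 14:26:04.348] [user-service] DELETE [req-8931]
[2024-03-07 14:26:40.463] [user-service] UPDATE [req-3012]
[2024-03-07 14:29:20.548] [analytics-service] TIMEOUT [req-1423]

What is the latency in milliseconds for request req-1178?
53

To calculate latency:

1. Find REQUEST with id req-1178: 2024-03-07 14:13:42.814
2. Find RESPONSE with id req-1178: 2024-03-07 14:13:42.867
3. Latency: 2024-03-07 14:13:42.867 - 2024-03-07 14:13:42.814 = 53ms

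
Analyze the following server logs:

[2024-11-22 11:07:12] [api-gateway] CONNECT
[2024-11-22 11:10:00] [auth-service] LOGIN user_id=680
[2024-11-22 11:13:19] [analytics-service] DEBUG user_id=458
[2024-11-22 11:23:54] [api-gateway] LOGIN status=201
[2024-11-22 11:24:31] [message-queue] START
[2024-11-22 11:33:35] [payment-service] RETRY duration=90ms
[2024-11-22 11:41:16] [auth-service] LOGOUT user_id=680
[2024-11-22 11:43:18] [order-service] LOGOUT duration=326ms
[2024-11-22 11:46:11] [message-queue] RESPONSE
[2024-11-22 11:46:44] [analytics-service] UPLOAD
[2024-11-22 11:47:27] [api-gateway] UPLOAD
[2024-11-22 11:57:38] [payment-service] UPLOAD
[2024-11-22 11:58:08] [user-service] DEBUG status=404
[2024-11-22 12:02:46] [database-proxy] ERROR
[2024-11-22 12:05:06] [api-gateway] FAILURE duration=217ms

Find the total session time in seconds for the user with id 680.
1876

To calculate session duration:

1. Find LOGIN event for user_id=680: 2024-11-22 11:10:00
2. Find LOGOUT event for user_id=680: 2024-11-22 11:41:16
3. Session duration: 2024-11-22 11:41:16 - 2024-11-22 11:10:00 = 1876 seconds (31 minutes)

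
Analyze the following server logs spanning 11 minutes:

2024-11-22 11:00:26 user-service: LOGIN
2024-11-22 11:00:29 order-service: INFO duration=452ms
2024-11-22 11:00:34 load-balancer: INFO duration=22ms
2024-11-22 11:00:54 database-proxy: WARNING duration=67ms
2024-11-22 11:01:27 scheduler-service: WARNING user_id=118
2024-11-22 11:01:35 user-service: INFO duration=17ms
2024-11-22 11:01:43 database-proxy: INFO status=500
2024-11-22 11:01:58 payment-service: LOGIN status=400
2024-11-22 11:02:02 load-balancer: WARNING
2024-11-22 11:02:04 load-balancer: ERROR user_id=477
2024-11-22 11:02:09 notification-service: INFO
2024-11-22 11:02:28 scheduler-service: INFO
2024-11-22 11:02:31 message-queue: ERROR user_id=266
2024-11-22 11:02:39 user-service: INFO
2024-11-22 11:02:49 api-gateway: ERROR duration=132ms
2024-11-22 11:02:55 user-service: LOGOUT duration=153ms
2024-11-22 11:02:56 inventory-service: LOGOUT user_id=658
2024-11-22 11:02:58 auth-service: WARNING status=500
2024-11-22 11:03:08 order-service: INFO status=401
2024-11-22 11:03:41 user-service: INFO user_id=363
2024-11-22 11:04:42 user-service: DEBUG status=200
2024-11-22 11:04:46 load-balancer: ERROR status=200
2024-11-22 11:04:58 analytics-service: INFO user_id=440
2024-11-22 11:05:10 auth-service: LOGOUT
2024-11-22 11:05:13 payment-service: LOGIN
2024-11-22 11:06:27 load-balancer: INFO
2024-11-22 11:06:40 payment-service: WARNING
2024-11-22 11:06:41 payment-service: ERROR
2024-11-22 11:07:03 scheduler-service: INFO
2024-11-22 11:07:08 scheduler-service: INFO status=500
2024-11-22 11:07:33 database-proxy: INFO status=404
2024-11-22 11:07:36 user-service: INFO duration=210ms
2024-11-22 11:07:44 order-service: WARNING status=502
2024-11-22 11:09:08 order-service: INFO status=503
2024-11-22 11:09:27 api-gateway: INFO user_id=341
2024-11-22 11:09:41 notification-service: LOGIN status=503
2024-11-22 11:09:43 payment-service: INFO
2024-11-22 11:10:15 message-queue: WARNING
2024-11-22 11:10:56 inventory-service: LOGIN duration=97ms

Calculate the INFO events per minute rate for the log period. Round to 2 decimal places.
1.64

To calculate the rate:

1. Count total INFO events: 18
2. Total time period: 11 minutes
3. Rate = 18 / 11 = 1.64 events per minute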